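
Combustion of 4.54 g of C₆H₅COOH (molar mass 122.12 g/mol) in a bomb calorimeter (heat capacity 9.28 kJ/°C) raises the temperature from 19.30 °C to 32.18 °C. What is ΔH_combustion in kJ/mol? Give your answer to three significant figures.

ΔH = -3220 kJ/mol

ΔT = 32.18 − 19.30 = 12.88 °C
q_cal = C_cal × ΔT = 9.28 × 12.88 = 119.5264 kJ
n = 4.54 / 122.12 = 0.037177 mol
q_rxn = −q_cal = -119.5264 kJ
ΔH = -119.5264 / 0.037177 = -3215 kJ/mol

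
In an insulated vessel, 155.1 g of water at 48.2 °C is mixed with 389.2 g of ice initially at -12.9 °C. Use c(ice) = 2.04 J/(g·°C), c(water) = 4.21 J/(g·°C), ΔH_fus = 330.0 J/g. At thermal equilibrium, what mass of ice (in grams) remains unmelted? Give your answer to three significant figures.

Heat to warm all ice to 0 °C: 389.2×2.04×12.9 = 10242 J
Heat released by water cooling to 0 °C: 155.1×4.21×48.2 = 31473 J
31473 J < 10242 + 389.2×330.0 = 138678 J, so not all ice melts; final T = 0 °C.
Heat left for melting: 31473 − 10242 = 21231 J
Mass melted = 21231 / 330.0 = 64.34 g
Ice remaining = 389.2 − 64.34 = 324.86 g

m_ice remaining = 325 g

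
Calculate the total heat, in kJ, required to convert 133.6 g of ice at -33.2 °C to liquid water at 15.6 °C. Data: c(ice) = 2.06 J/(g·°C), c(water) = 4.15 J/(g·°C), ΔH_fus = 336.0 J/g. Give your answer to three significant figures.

q = 62.7 kJ

q1 (heat ice -33.2→0.0 °C): 133.6 × 2.06 × 33.2 = 9137 J
q2 (melt at 0 °C): 133.6 × 336.0 = 44890 J
q3 (heat water 0.0→15.6 °C): 133.6 × 4.15 × 15.6 = 8649 J
Total: 9137 + 44890 + 8649 = 62676 J = 62.7 kJ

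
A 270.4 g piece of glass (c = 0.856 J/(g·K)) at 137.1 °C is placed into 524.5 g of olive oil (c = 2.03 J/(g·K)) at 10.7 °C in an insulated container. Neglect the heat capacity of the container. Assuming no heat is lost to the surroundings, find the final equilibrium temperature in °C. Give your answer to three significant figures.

Heat lost by glass = heat gained by olive oil.
(270.4)(0.856)(137.1 − T) = (524.5)(2.03)(T − 10.7)
231.4624 (137.1 − T) = 1064.735 (T − 10.7)
31733 − 231.4624 T = 1064.735 T − 11393
43126 = 1296.1974 T
T = 33.27 °C

T_f = 33.3 °C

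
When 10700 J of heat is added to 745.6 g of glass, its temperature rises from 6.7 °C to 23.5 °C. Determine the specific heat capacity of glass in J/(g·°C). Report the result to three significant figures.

c = q / (m ΔT) = 10700 / (745.6 × 16.8)
c = 10700 / 12526.08 = 0.854 J/(g·°C)

c = 0.854 J/(g·°C)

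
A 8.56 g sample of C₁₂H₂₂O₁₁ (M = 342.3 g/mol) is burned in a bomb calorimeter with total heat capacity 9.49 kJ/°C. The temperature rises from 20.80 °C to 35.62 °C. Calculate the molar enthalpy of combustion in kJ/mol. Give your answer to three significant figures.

ΔH = -5620 kJ/mol

ΔT = 35.62 − 20.80 = 14.82 °C
q_cal = C_cal × ΔT = 9.49 × 14.82 = 140.6418 kJ
n = 8.56 / 342.3 = 0.02501 mol
q_rxn = −q_cal = -140.6418 kJ
ΔH = -140.6418 / 0.02501 = -5623 kJ/mol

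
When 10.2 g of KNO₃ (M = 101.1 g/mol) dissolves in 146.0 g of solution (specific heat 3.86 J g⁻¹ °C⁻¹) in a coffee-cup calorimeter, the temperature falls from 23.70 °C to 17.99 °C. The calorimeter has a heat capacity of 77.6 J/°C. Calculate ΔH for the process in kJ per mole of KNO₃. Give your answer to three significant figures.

ΔH = 36.3 kJ/mol

|ΔT| = |17.99 − 23.70| = 5.71 °C
|q_surr| = (146.0 × 3.86 + 77.6) × 5.71 = 641.16 × 5.71 = 3661 J
n(KNO₃) = 10.2 / 101.1 = 0.1009 mol
Temperature fell, so q_rxn = +|q_surr| = 3.661 kJ
ΔH = q_rxn / n = 36.28 kJ/mol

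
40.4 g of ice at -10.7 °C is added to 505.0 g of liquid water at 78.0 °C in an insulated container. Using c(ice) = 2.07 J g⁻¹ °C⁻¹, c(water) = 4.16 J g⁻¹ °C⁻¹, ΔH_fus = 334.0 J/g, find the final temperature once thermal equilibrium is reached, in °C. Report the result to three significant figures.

Heat to bring ice to 0 °C and melt it: q₁ = 40.4×2.07×10.7 + 40.4×334.0 = 14388 J
Heat the water can supply cooling to 0 °C: 505.0×4.16×78.0 = 163862 J > q₁, so all ice melts.
Energy balance: 505.0×4.16×(78.0 − T) = 14388 + 40.4×4.16×(T − 0)
2100.8(78.0 − T) = 14388 + 168.064 T
163862 − 14388 = 2268.864 T
T = 149474 / 2268.864 = 65.88 °C

T_f = 65.9 °C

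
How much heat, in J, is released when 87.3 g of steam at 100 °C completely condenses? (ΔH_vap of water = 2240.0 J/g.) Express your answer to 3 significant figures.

q = 196000 J

q = m × ΔH_vap = 87.3 × 2240.0 = 195600 J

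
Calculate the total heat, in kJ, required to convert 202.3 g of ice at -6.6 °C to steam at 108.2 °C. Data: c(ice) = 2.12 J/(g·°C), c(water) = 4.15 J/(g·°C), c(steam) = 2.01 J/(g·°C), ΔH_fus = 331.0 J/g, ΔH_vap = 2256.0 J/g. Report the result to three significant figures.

q = 613 kJ

q1 (heat ice -6.6→0.0 °C): 202.3 × 2.12 × 6.6 = 2831 J
q2 (melt at 0 °C): 202.3 × 331.0 = 66961 J
q3 (heat water 0.0→100.0 °C): 202.3 × 4.15 × 100.0 = 83955 J
q4 (vaporize at 100 °C): 202.3 × 2256.0 = 456389 J
q5 (heat steam 100.0→108.2 °C): 202.3 × 2.01 × 8.2 = 3334 J
Total: 2831 + 66961 + 83955 + 456389 + 3334 = 613470 J = 613 kJ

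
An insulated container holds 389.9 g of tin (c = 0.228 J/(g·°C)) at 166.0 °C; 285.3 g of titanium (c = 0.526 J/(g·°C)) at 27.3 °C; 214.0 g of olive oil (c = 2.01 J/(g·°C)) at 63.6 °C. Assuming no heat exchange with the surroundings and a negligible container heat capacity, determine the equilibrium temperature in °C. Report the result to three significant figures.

T_f = 69.1 °C

Σ mᵢcᵢ(T − Tᵢ) = 0  ⇒  T = Σ mᵢcᵢTᵢ / Σ mᵢcᵢ
Σ mᵢcᵢ = 389.9×0.228 + 285.3×0.526 + 214.0×2.01 = 669.1050
Σ mᵢcᵢTᵢ = 88.8972×166.0 + 150.0678×27.3 + 430.14×63.6 = 46211
T = 46211 / 669.1050 = 69.06 °C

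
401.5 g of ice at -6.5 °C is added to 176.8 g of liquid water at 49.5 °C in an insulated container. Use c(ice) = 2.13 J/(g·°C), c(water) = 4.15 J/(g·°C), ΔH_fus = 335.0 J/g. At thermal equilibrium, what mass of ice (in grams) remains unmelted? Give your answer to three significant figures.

m_ice remaining = 310 g

Heat to warm all ice to 0 °C: 401.5×2.13×6.5 = 5558.8 J
Heat released by water cooling to 0 °C: 176.8×4.15×49.5 = 36319 J
36319 J < 5558.8 + 401.5×335.0 = 140061.3 J, so not all ice melts; final T = 0 °C.
Heat left for melting: 36319 − 5558.8 = 30760.2 J
Mass melted = 30760.2 / 335.0 = 91.82 g
Ice remaining = 401.5 − 91.82 = 309.68 g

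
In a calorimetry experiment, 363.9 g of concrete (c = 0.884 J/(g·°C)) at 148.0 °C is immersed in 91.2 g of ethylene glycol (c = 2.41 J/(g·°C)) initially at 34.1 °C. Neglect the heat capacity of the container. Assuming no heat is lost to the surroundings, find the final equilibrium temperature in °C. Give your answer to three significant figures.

T_f = 102 °C

Heat lost by concrete = heat gained by ethylene glycol.
(363.9)(0.884)(148.0 − T) = (91.2)(2.41)(T − 34.1)
321.6876 (148.0 − T) = 219.792 (T − 34.1)
47610 − 321.6876 T = 219.792 T − 7494.9
55104.9 = 541.4796 T
T = 101.8 °C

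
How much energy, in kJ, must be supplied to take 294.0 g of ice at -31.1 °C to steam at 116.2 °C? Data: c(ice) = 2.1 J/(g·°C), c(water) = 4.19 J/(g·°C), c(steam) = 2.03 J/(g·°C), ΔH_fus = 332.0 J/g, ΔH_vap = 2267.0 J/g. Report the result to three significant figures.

q1 (heat ice -31.1→0.0 °C): 294.0 × 2.1 × 31.1 = 19201 J
q2 (melt at 0 °C): 294.0 × 332.0 = 97608 J
q3 (heat water 0.0→100.0 °C): 294.0 × 4.19 × 100.0 = 123186 J
q4 (vaporize at 100 °C): 294.0 × 2267.0 = 666498 J
q5 (heat steam 100.0→116.2 °C): 294.0 × 2.03 × 16.2 = 9668 J
Total: 19201 + 97608 + 123186 + 666498 + 9668 = 916161 J = 916 kJ

q = 916 kJ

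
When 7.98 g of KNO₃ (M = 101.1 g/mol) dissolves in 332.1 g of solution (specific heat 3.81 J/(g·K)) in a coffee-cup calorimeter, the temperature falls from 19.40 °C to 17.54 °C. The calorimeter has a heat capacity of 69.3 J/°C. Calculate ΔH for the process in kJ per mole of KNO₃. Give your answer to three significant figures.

|ΔT| = |17.54 − 19.40| = 1.86 °C
|q_surr| = (332.1 × 3.81 + 69.3) × 1.86 = 1334.601 × 1.86 = 2482 J
n(KNO₃) = 7.98 / 101.1 = 0.07893 mol
Temperature fell, so q_rxn = +|q_surr| = 2.482 kJ
ΔH = q_rxn / n = 31.446 kJ/mol

ΔH = 31.4 kJ/mol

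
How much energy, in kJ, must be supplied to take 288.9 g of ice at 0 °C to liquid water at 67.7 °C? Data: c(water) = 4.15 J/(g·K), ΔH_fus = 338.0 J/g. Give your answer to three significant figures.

q = 179 kJ

q1 (melt at 0 °C): 288.9 × 338.0 = 97648 J
q2 (heat water 0.0→67.7 °C): 288.9 × 4.15 × 67.7 = 81168 J
Total: 97648 + 81168 = 178816 J = 179 kJ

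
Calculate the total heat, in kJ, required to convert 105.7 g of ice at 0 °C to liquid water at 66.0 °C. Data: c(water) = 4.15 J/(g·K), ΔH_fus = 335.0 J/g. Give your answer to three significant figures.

q1 (melt at 0 °C): 105.7 × 335.0 = 35410 J
q2 (heat water 0.0→66.0 °C): 105.7 × 4.15 × 66.0 = 28951 J
Total: 35410 + 28951 = 64361 J = 64.4 kJ

q = 64.4 kJ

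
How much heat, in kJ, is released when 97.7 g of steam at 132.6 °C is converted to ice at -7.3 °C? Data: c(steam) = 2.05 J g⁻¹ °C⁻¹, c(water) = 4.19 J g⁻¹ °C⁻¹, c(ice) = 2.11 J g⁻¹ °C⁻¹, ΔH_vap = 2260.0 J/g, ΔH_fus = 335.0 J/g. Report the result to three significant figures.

q = 303 kJ

q1 (cool steam 132.6→100 °C): 97.7 × 2.05 × 32.6 = 6529 J
q2 (condense at 100 °C): 97.7 × 2260.0 = 220802 J
q3 (cool water 100→0 °C): 97.7 × 4.19 × 100.0 = 40936 J
q4 (freeze at 0 °C): 97.7 × 335.0 = 32730 J
q5 (cool ice 0→-7.3 °C): 97.7 × 2.11 × 7.3 = 1505 J
Total: 6529 + 220802 + 40936 + 32730 + 1505 = 302502 J = 303 kJ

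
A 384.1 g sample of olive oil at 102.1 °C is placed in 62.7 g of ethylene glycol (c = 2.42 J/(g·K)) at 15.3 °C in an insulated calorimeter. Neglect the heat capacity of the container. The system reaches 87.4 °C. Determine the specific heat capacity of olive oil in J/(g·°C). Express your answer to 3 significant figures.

c = 1.94 J/(g·°C)

q_gained = (62.7 × 2.42) × (87.4 − 15.3) = 10940 J
q_lost = 384.1 × c × (102.1 − 87.4) = 5646.27 c
Set equal: c = 10940 / 5646.27 = 1.94 J/(g·°C)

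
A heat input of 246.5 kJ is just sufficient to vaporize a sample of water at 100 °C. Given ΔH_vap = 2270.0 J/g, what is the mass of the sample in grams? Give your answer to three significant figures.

m = q / ΔH_vap = 246500 J / 2270.0 J/g = 109 g

m = 109 g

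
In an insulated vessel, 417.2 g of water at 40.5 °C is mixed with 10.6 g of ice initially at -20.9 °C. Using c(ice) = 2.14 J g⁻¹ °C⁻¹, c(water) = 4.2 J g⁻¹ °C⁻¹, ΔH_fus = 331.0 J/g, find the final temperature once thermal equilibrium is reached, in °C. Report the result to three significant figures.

Heat to bring ice to 0 °C and melt it: q₁ = 10.6×2.14×20.9 + 10.6×331.0 = 3982.7 J
Heat the water can supply cooling to 0 °C: 417.2×4.2×40.5 = 70965.7 J > q₁, so all ice melts.
Energy balance: 417.2×4.2×(40.5 − T) = 3982.7 + 10.6×4.2×(T − 0)
1752.24(40.5 − T) = 3982.7 + 44.52 T
70965.7 − 3982.7 = 1796.76 T
T = 66983.0 / 1796.76 = 37.28 °C

T_f = 37.3 °C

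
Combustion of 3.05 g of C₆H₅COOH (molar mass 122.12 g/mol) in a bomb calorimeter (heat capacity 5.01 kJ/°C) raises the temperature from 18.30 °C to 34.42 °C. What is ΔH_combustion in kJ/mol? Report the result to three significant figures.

ΔT = 34.42 − 18.30 = 16.12 °C
q_cal = C_cal × ΔT = 5.01 × 16.12 = 80.7612 kJ
n = 3.05 / 122.12 = 0.02498 mol
q_rxn = −q_cal = -80.7612 kJ
ΔH = -80.7612 / 0.02498 = -3233 kJ/mol

ΔH = -3230 kJ/mol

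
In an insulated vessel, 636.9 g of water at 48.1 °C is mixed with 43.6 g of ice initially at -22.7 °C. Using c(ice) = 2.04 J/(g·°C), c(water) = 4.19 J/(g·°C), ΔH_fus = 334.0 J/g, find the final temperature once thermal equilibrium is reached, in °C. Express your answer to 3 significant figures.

T_f = 39.2 °C

Heat to bring ice to 0 °C and melt it: q₁ = 43.6×2.04×22.7 + 43.6×334.0 = 16581 J
Heat the water can supply cooling to 0 °C: 636.9×4.19×48.1 = 128360 J > q₁, so all ice melts.
Energy balance: 636.9×4.19×(48.1 − T) = 16581 + 43.6×4.19×(T − 0)
2668.611(48.1 − T) = 16581 + 182.684 T
128360 − 16581 = 2851.295 T
T = 111779 / 2851.295 = 39.20 °C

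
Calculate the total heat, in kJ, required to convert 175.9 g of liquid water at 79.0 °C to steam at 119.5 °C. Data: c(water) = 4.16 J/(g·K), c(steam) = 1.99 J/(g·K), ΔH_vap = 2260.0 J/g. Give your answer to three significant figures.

q1 (heat water 79.0→100.0 °C): 175.9 × 4.16 × 21.0 = 15367 J
q2 (vaporize at 100 °C): 175.9 × 2260.0 = 397534 J
q3 (heat steam 100.0→119.5 °C): 175.9 × 1.99 × 19.5 = 6826 J
Total: 15367 + 397534 + 6826 = 419727 J = 420 kJ

q = 420 kJ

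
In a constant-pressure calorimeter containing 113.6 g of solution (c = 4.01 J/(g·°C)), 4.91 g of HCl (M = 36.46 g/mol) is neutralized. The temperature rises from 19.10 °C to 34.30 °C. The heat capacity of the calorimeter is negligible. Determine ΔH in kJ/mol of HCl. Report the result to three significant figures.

ΔH = -51.4 kJ/mol

|ΔT| = |34.30 − 19.10| = 15.20 °C
|q_surr| = (113.6 × 4.01) × 15.20 = 455.536 × 15.20 = 6924 J
n(HCl) = 4.91 / 36.46 = 0.1347 mol
Temperature rose, so q_rxn = −|q_surr| = -6.924 kJ
ΔH = q_rxn / n = -51.40 kJ/mol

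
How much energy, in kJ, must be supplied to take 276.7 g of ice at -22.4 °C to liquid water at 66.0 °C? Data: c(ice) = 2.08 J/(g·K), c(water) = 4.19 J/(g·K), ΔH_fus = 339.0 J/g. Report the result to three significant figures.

q = 183 kJ

q1 (heat ice -22.4→0.0 °C): 276.7 × 2.08 × 22.4 = 12892 J
q2 (melt at 0 °C): 276.7 × 339.0 = 93801 J
q3 (heat water 0.0→66.0 °C): 276.7 × 4.19 × 66.0 = 76519 J
Total: 12892 + 93801 + 76519 = 183212 J = 183 kJ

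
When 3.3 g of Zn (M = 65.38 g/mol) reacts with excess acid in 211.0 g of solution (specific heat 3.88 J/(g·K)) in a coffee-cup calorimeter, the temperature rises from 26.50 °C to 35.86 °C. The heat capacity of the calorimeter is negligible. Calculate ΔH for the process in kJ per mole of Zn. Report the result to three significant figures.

ΔH = -152 kJ/mol

|ΔT| = |35.86 − 26.50| = 9.36 °C
|q_surr| = (211.0 × 3.88) × 9.36 = 818.68 × 9.36 = 7663 J
n(Zn) = 3.3 / 65.38 = 0.05047 mol
Temperature rose, so q_rxn = −|q_surr| = -7.663 kJ
ΔH = q_rxn / n = -151.8 kJ/mol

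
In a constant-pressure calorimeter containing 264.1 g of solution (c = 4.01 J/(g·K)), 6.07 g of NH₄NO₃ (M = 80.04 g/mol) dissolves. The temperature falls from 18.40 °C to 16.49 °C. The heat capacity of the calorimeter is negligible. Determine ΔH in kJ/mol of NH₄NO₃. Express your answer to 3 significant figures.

|ΔT| = |16.49 − 18.40| = 1.91 °C
|q_surr| = (264.1 × 4.01) × 1.91 = 1059.041 × 1.91 = 2023 J
n(NH₄NO₃) = 6.07 / 80.04 = 0.07584 mol
Temperature fell, so q_rxn = +|q_surr| = 2.023 kJ
ΔH = q_rxn / n = 26.67 kJ/mol

ΔH = 26.7 kJ/mol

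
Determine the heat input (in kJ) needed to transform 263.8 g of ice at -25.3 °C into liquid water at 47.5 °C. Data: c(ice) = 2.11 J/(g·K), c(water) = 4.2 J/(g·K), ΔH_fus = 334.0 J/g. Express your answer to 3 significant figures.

q1 (heat ice -25.3→0.0 °C): 263.8 × 2.11 × 25.3 = 14082 J
q2 (melt at 0 °C): 263.8 × 334.0 = 88109 J
q3 (heat water 0.0→47.5 °C): 263.8 × 4.2 × 47.5 = 52628 J
Total: 14082 + 88109 + 52628 = 154819 J = 155 kJ

q = 155 kJ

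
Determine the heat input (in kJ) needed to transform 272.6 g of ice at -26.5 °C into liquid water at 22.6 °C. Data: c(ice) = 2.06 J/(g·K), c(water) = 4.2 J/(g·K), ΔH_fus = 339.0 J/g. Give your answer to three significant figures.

q = 133 kJ

q1 (heat ice -26.5→0.0 °C): 272.6 × 2.06 × 26.5 = 14881 J
q2 (melt at 0 °C): 272.6 × 339.0 = 92411 J
q3 (heat water 0.0→22.6 °C): 272.6 × 4.2 × 22.6 = 25875 J
Total: 14881 + 92411 + 25875 = 133167 J = 133 kJ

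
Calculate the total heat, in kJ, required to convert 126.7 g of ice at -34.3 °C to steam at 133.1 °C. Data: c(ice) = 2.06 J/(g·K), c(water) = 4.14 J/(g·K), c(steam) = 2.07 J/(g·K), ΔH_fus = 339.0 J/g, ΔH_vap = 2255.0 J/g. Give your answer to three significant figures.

q1 (heat ice -34.3→0.0 °C): 126.7 × 2.06 × 34.3 = 8952 J
q2 (melt at 0 °C): 126.7 × 339.0 = 42951 J
q3 (heat water 0.0→100.0 °C): 126.7 × 4.14 × 100.0 = 52454 J
q4 (vaporize at 100 °C): 126.7 × 2255.0 = 285709 J
q5 (heat steam 100.0→133.1 °C): 126.7 × 2.07 × 33.1 = 8681 J
Total: 8952 + 42951 + 52454 + 285709 + 8681 = 398747 J = 399 kJ

q = 399 kJ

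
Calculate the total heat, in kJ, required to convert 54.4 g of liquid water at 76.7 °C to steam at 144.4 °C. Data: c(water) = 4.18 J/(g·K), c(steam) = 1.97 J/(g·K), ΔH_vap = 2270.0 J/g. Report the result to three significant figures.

q1 (heat water 76.7→100.0 °C): 54.4 × 4.18 × 23.3 = 5298 J
q2 (vaporize at 100 °C): 54.4 × 2270.0 = 123488 J
q3 (heat steam 100.0→144.4 °C): 54.4 × 1.97 × 44.4 = 4758 J
Total: 5298 + 123488 + 4758 = 133544 J = 134 kJ

q = 134 kJ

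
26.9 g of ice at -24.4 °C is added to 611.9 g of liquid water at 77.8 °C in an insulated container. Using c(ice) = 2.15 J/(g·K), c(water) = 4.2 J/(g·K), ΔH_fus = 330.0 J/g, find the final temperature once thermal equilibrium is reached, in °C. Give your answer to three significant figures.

Heat to bring ice to 0 °C and melt it: q₁ = 26.9×2.15×24.4 + 26.9×330.0 = 10288 J
Heat the water can supply cooling to 0 °C: 611.9×4.2×77.8 = 199944 J > q₁, so all ice melts.
Energy balance: 611.9×4.2×(77.8 − T) = 10288 + 26.9×4.2×(T − 0)
2569.98(77.8 − T) = 10288 + 112.98 T
199944 − 10288 = 2682.96 T
T = 189656 / 2682.96 = 70.69 °C

T_f = 70.7 °C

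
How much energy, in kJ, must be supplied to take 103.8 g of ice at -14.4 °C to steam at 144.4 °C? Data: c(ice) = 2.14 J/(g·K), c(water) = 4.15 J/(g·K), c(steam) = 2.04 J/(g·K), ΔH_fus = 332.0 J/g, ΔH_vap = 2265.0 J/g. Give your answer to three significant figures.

q = 325 kJ

q1 (heat ice -14.4→0.0 °C): 103.8 × 2.14 × 14.4 = 3199 J
q2 (melt at 0 °C): 103.8 × 332.0 = 34462 J
q3 (heat water 0.0→100.0 °C): 103.8 × 4.15 × 100.0 = 43077 J
q4 (vaporize at 100 °C): 103.8 × 2265.0 = 235107 J
q5 (heat steam 100.0→144.4 °C): 103.8 × 2.04 × 44.4 = 9402 J
Total: 3199 + 34462 + 43077 + 235107 + 9402 = 325247 J = 325 kJ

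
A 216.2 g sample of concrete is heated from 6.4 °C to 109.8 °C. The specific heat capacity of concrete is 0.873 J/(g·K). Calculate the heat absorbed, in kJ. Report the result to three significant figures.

q = m c ΔT = 216.2 × 0.873 × (109.8 − 6.4)
q = 216.2 × 0.873 × 103.4 = 19520 J = 19.5 kJ

q = 19.5 kJ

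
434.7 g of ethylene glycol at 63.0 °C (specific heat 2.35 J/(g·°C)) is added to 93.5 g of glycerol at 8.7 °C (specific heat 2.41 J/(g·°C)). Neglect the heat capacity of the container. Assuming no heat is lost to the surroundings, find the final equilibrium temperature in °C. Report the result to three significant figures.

T_f = 53.2 °C

Heat lost by ethylene glycol = heat gained by glycerol.
(434.7)(2.35)(63.0 − T) = (93.5)(2.41)(T − 8.7)
1021.545 (63.0 − T) = 225.335 (T − 8.7)
64357 − 1021.545 T = 225.335 T − 1960.4
66317.4 = 1246.880 T
T = 53.19 °C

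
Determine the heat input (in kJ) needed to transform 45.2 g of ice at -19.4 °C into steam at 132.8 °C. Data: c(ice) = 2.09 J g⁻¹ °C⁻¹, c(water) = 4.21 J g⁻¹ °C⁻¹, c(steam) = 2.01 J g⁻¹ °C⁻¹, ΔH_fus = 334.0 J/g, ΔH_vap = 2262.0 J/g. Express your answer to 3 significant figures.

q = 141 kJ

q1 (heat ice -19.4→0.0 °C): 45.2 × 2.09 × 19.4 = 1833 J
q2 (melt at 0 °C): 45.2 × 334.0 = 15097 J
q3 (heat water 0.0→100.0 °C): 45.2 × 4.21 × 100.0 = 19029 J
q4 (vaporize at 100 °C): 45.2 × 2262.0 = 102242 J
q5 (heat steam 100.0→132.8 °C): 45.2 × 2.01 × 32.8 = 2980 J
Total: 1833 + 15097 + 19029 + 102242 + 2980 = 141181 J = 141 kJ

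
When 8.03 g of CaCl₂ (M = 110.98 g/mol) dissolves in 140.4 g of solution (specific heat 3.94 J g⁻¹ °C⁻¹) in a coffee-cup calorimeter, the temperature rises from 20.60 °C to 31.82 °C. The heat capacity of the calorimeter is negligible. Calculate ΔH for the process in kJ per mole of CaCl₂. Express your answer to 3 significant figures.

|ΔT| = |31.82 − 20.60| = 11.22 °C
|q_surr| = (140.4 × 3.94) × 11.22 = 553.176 × 11.22 = 6207 J
n(CaCl₂) = 8.03 / 110.98 = 0.07236 mol
Temperature rose, so q_rxn = −|q_surr| = -6.207 kJ
ΔH = q_rxn / n = -85.78 kJ/mol

ΔH = -85.8 kJ/mol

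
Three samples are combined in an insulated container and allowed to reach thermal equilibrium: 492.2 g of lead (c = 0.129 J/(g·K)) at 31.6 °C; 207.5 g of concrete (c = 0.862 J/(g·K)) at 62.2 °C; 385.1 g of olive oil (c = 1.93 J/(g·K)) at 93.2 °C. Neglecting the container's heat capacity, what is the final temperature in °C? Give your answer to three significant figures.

Σ mᵢcᵢ(T − Tᵢ) = 0  ⇒  T = Σ mᵢcᵢTᵢ / Σ mᵢcᵢ
Σ mᵢcᵢ = 492.2×0.129 + 207.5×0.862 + 385.1×1.93 = 985.6018
Σ mᵢcᵢTᵢ = 63.4938×31.6 + 178.865×62.2 + 743.243×93.2 = 82402
T = 82402 / 985.6018 = 83.61 °C

T_f = 83.6 °C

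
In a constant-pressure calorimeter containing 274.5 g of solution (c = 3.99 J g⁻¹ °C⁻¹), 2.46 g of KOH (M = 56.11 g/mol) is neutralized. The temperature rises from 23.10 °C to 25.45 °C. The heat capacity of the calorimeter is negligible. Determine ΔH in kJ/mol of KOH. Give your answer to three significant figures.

ΔH = -58.7 kJ/mol

|ΔT| = |25.45 − 23.10| = 2.35 °C
|q_surr| = (274.5 × 3.99) × 2.35 = 1095.255 × 2.35 = 2574 J
n(KOH) = 2.46 / 56.11 = 0.04384 mol
Temperature rose, so q_rxn = −|q_surr| = -2.574 kJ
ΔH = q_rxn / n = -58.71 kJ/mol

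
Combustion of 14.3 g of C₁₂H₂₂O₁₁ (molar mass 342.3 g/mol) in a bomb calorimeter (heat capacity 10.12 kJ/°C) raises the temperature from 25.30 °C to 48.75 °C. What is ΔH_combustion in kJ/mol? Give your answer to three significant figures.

ΔH = -5680 kJ/mol

ΔT = 48.75 − 25.30 = 23.45 °C
q_cal = C_cal × ΔT = 10.12 × 23.45 = 237.314 kJ
n = 14.3 / 342.3 = 0.04178 mol
q_rxn = −q_cal = -237.314 kJ
ΔH = -237.314 / 0.04178 = -5680 kJ/mol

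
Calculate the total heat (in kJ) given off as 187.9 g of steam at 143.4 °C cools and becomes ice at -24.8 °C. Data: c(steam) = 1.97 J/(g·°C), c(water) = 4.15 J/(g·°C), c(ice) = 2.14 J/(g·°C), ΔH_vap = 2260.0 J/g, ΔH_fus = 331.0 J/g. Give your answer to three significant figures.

q1 (cool steam 143.4→100 °C): 187.9 × 1.97 × 43.4 = 16065 J
q2 (condense at 100 °C): 187.9 × 2260.0 = 424654 J
q3 (cool water 100→0 °C): 187.9 × 4.15 × 100.0 = 77979 J
q4 (freeze at 0 °C): 187.9 × 331.0 = 62195 J
q5 (cool ice 0→-24.8 °C): 187.9 × 2.14 × 24.8 = 9972 J
Total: 16065 + 424654 + 77979 + 62195 + 9972 = 590865 J = 591 kJ

q = 591 kJ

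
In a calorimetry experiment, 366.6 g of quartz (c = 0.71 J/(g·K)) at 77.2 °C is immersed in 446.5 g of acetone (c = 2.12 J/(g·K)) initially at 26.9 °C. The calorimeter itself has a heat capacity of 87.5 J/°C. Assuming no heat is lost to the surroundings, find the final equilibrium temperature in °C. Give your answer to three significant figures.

T_f = 37.0 °C

Heat lost by quartz = heat gained by acetone + calorimeter.
(366.6)(0.71)(77.2 − T) = [(446.5)(2.12) + 87.5](T − 26.9)
260.286 (77.2 − T) = 1034.08 (T − 26.9)
20094 − 260.286 T = 1034.08 T − 27817
47911 = 1294.366 T
T = 37.02 °C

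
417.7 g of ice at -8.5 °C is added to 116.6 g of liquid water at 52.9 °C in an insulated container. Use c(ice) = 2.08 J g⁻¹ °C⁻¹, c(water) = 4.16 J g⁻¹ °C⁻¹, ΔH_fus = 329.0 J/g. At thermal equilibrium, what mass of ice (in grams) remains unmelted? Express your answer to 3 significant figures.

m_ice remaining = 362 g

Heat to warm all ice to 0 °C: 417.7×2.08×8.5 = 7384.9 J
Heat released by water cooling to 0 °C: 116.6×4.16×52.9 = 25659 J
25659 J < 7384.9 + 417.7×329.0 = 144808.2 J, so not all ice melts; final T = 0 °C.
Heat left for melting: 25659 − 7384.9 = 18274.1 J
Mass melted = 18274.1 / 329.0 = 55.54 g
Ice remaining = 417.7 − 55.54 = 362.16 g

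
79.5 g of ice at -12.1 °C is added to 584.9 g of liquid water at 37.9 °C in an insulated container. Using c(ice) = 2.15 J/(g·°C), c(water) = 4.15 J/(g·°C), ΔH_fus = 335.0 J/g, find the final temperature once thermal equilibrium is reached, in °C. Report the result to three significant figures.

Heat to bring ice to 0 °C and melt it: q₁ = 79.5×2.15×12.1 + 79.5×335.0 = 28701 J
Heat the water can supply cooling to 0 °C: 584.9×4.15×37.9 = 91996.0 J > q₁, so all ice melts.
Energy balance: 584.9×4.15×(37.9 − T) = 28701 + 79.5×4.15×(T − 0)
2427.335(37.9 − T) = 28701 + 329.925 T
91996.0 − 28701 = 2757.260 T
T = 63295.0 / 2757.260 = 22.96 °C

T_f = 23.0 °C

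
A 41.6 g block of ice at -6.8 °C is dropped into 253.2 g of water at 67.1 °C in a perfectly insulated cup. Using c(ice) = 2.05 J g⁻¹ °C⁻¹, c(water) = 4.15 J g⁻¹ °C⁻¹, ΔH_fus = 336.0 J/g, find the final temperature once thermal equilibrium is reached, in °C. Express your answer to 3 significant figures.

Heat to bring ice to 0 °C and melt it: q₁ = 41.6×2.05×6.8 + 41.6×336.0 = 14558 J
Heat the water can supply cooling to 0 °C: 253.2×4.15×67.1 = 70507.3 J > q₁, so all ice melts.
Energy balance: 253.2×4.15×(67.1 − T) = 14558 + 41.6×4.15×(T − 0)
1050.78(67.1 − T) = 14558 + 172.64 T
70507.3 − 14558 = 1223.42 T
T = 55949.3 / 1223.42 = 45.73 °C

T_f = 45.7 °C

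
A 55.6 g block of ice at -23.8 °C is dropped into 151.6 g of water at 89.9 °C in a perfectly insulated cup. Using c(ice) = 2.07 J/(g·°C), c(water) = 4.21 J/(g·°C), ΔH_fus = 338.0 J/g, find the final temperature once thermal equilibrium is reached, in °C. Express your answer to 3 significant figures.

Heat to bring ice to 0 °C and melt it: q₁ = 55.6×2.07×23.8 + 55.6×338.0 = 21532 J
Heat the water can supply cooling to 0 °C: 151.6×4.21×89.9 = 57377.4 J > q₁, so all ice melts.
Energy balance: 151.6×4.21×(89.9 − T) = 21532 + 55.6×4.21×(T − 0)
638.236(89.9 − T) = 21532 + 234.076 T
57377.4 − 21532 = 872.312 T
T = 35845.4 / 872.312 = 41.09 °C

T_f = 41.1 °C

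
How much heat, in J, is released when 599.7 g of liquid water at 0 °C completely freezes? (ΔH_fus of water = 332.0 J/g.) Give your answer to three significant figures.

q = m × ΔH_fus = 599.7 × 332.0 = 199100 J

q = 199000 J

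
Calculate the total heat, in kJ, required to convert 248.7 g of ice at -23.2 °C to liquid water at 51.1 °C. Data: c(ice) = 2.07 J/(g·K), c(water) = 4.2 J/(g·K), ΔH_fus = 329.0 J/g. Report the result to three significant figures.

q1 (heat ice -23.2→0.0 °C): 248.7 × 2.07 × 23.2 = 11944 J
q2 (melt at 0 °C): 248.7 × 329.0 = 81822 J
q3 (heat water 0.0→51.1 °C): 248.7 × 4.2 × 51.1 = 53376 J
Total: 11944 + 81822 + 53376 = 147142 J = 147 kJ

q = 147 kJ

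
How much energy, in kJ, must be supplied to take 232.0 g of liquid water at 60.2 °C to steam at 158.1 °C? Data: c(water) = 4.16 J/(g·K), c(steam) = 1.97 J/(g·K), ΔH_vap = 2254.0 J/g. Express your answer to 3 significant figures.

q = 588 kJ

q1 (heat water 60.2→100.0 °C): 232.0 × 4.16 × 39.8 = 38412 J
q2 (vaporize at 100 °C): 232.0 × 2254.0 = 522928 J
q3 (heat steam 100.0→158.1 °C): 232.0 × 1.97 × 58.1 = 26554 J
Total: 38412 + 522928 + 26554 = 587894 J = 588 kJ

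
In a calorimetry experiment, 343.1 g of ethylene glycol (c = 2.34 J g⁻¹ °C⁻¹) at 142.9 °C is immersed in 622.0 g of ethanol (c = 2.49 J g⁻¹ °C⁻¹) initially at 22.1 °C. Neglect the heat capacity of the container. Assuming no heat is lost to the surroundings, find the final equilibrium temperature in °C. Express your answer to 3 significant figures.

T_f = 63.3 °C

Heat lost by ethylene glycol = heat gained by ethanol.
(343.1)(2.34)(142.9 − T) = (622.0)(2.49)(T − 22.1)
802.854 (142.9 − T) = 1548.78 (T − 22.1)
114730 − 802.854 T = 1548.78 T − 34228
148958 = 2351.634 T
T = 63.34 °C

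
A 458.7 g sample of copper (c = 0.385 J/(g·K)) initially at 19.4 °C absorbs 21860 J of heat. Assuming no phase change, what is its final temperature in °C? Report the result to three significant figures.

ΔT = q / (m c) = 21860 / (458.7 × 0.385) = 123.8 °C
T_f = 19.4 + 123.8 = 143.2 °C

T_f = 143 °C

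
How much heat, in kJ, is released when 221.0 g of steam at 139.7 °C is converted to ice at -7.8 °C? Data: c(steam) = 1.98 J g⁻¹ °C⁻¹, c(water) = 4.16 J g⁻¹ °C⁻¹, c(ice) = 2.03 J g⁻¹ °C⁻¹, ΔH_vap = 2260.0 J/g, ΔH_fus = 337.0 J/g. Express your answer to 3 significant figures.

q = 687 kJ

q1 (cool steam 139.7→100 °C): 221.0 × 1.98 × 39.7 = 17372 J
q2 (condense at 100 °C): 221.0 × 2260.0 = 499460 J
q3 (cool water 100→0 °C): 221.0 × 4.16 × 100.0 = 91936 J
q4 (freeze at 0 °C): 221.0 × 337.0 = 74477 J
q5 (cool ice 0→-7.8 °C): 221.0 × 2.03 × 7.8 = 3499 J
Total: 17372 + 499460 + 91936 + 74477 + 3499 = 686744 J = 687 kJ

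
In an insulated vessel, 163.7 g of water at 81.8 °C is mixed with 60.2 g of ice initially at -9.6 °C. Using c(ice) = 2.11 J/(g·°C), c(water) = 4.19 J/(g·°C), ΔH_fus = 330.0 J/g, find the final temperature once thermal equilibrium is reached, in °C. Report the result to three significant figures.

T_f = 37.3 °C

Heat to bring ice to 0 °C and melt it: q₁ = 60.2×2.11×9.6 + 60.2×330.0 = 21085 J
Heat the water can supply cooling to 0 °C: 163.7×4.19×81.8 = 56106.9 J > q₁, so all ice melts.
Energy balance: 163.7×4.19×(81.8 − T) = 21085 + 60.2×4.19×(T − 0)
685.903(81.8 − T) = 21085 + 252.238 T
56106.9 − 21085 = 938.141 T
T = 35021.9 / 938.141 = 37.33 °C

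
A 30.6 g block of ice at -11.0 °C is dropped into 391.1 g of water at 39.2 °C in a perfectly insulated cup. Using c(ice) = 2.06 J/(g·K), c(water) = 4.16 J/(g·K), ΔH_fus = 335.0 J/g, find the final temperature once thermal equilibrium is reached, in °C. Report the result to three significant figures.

Heat to bring ice to 0 °C and melt it: q₁ = 30.6×2.06×11.0 + 30.6×335.0 = 10944 J
Heat the water can supply cooling to 0 °C: 391.1×4.16×39.2 = 63777.5 J > q₁, so all ice melts.
Energy balance: 391.1×4.16×(39.2 − T) = 10944 + 30.6×4.16×(T − 0)
1626.976(39.2 − T) = 10944 + 127.296 T
63777.5 − 10944 = 1754.272 T
T = 52833.5 / 1754.272 = 30.12 °C

T_f = 30.1 °C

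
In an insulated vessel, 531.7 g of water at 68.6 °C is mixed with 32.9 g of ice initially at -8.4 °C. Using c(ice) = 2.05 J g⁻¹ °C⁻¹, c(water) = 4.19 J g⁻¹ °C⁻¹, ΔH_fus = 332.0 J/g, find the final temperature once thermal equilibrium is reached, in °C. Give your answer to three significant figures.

T_f = 59.7 °C

Heat to bring ice to 0 °C and melt it: q₁ = 32.9×2.05×8.4 + 32.9×332.0 = 11489 J
Heat the water can supply cooling to 0 °C: 531.7×4.19×68.6 = 152829 J > q₁, so all ice melts.
Energy balance: 531.7×4.19×(68.6 − T) = 11489 + 32.9×4.19×(T − 0)
2227.823(68.6 − T) = 11489 + 137.851 T
152829 − 11489 = 2365.674 T
T = 141340 / 2365.674 = 59.746 °C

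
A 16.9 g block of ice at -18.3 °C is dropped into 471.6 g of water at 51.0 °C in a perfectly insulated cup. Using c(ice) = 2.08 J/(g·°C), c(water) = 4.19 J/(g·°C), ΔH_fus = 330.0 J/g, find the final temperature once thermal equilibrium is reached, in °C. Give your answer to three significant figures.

T_f = 46.2 °C

Heat to bring ice to 0 °C and melt it: q₁ = 16.9×2.08×18.3 + 16.9×330.0 = 6220.3 J
Heat the water can supply cooling to 0 °C: 471.6×4.19×51.0 = 100776 J > q₁, so all ice melts.
Energy balance: 471.6×4.19×(51.0 − T) = 6220.3 + 16.9×4.19×(T − 0)
1976.004(51.0 − T) = 6220.3 + 70.811 T
100776 − 6220.3 = 2046.815 T
T = 94555.7 / 2046.815 = 46.20 °C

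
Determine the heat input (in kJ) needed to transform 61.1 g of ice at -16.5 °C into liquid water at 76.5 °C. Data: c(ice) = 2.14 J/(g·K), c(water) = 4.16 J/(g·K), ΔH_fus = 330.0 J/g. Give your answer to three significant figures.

q = 41.8 kJ

q1 (heat ice -16.5→0.0 °C): 61.1 × 2.14 × 16.5 = 2157 J
q2 (melt at 0 °C): 61.1 × 330.0 = 20163 J
q3 (heat water 0.0→76.5 °C): 61.1 × 4.16 × 76.5 = 19444 J
Total: 2157 + 20163 + 19444 = 41764 J = 41.8 kJ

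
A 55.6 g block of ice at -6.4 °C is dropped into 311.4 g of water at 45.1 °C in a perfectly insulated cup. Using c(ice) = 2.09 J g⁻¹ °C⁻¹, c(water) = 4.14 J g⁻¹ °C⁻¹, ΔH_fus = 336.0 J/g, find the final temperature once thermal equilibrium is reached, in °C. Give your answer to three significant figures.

T_f = 25.5 °C

Heat to bring ice to 0 °C and melt it: q₁ = 55.6×2.09×6.4 + 55.6×336.0 = 19425 J
Heat the water can supply cooling to 0 °C: 311.4×4.14×45.1 = 58142.7 J > q₁, so all ice melts.
Energy balance: 311.4×4.14×(45.1 − T) = 19425 + 55.6×4.14×(T − 0)
1289.196(45.1 − T) = 19425 + 230.184 T
58142.7 − 19425 = 1519.380 T
T = 38717.7 / 1519.380 = 25.48 °C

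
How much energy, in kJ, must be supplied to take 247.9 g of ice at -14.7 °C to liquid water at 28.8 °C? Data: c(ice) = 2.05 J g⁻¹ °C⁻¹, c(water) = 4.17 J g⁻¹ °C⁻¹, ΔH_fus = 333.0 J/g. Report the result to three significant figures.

q = 120 kJ

q1 (heat ice -14.7→0.0 °C): 247.9 × 2.05 × 14.7 = 7470 J
q2 (melt at 0 °C): 247.9 × 333.0 = 82551 J
q3 (heat water 0.0→28.8 °C): 247.9 × 4.17 × 28.8 = 29772 J
Total: 7470 + 82551 + 29772 = 119793 J = 120 kJ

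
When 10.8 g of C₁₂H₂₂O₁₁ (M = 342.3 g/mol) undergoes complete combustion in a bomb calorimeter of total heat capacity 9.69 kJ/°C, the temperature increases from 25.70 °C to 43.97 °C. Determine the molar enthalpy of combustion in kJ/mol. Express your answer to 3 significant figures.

ΔH = -5610 kJ/mol

ΔT = 43.97 − 25.70 = 18.27 °C
q_cal = C_cal × ΔT = 9.69 × 18.27 = 177.0363 kJ
n = 10.8 / 342.3 = 0.03155 mol
q_rxn = −q_cal = -177.0363 kJ
ΔH = -177.0363 / 0.03155 = -5611 kJ/mol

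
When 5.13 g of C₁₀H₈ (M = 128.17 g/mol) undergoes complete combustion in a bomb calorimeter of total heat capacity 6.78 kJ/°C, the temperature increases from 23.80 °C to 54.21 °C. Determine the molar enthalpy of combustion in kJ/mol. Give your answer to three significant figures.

ΔH = -5150 kJ/mol

ΔT = 54.21 − 23.80 = 30.41 °C
q_cal = C_cal × ΔT = 6.78 × 30.41 = 206.1798 kJ
n = 5.13 / 128.17 = 0.04002 mol
q_rxn = −q_cal = -206.1798 kJ
ΔH = -206.1798 / 0.04002 = -5152 kJ/mol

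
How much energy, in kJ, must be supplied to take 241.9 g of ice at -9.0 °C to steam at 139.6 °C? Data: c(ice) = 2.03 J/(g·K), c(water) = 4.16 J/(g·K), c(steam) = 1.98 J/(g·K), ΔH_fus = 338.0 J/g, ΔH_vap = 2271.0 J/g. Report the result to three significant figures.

q = 755 kJ

q1 (heat ice -9.0→0.0 °C): 241.9 × 2.03 × 9.0 = 4420 J
q2 (melt at 0 °C): 241.9 × 338.0 = 81762 J
q3 (heat water 0.0→100.0 °C): 241.9 × 4.16 × 100.0 = 100630 J
q4 (vaporize at 100 °C): 241.9 × 2271.0 = 549355 J
q5 (heat steam 100.0→139.6 °C): 241.9 × 1.98 × 39.6 = 18967 J
Total: 4420 + 81762 + 100630 + 549355 + 18967 = 755134 J = 755 kJ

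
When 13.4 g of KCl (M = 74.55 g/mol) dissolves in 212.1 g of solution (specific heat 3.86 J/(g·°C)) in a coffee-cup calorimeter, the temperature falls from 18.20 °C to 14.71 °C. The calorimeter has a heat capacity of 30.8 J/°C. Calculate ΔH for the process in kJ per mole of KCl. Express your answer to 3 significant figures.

|ΔT| = |14.71 − 18.20| = 3.49 °C
|q_surr| = (212.1 × 3.86 + 30.8) × 3.49 = 849.506 × 3.49 = 2965 J
n(KCl) = 13.4 / 74.55 = 0.1797 mol
Temperature fell, so q_rxn = +|q_surr| = 2.965 kJ
ΔH = q_rxn / n = 16.50 kJ/mol

ΔH = 16.5 kJ/mol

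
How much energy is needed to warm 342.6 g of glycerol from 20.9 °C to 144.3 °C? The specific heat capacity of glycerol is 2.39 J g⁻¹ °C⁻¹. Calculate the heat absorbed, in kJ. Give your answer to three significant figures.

q = m c ΔT = 342.6 × 2.39 × (144.3 − 20.9)
q = 342.6 × 2.39 × 123.4 = 101000 J = 101 kJ

q = 101 kJ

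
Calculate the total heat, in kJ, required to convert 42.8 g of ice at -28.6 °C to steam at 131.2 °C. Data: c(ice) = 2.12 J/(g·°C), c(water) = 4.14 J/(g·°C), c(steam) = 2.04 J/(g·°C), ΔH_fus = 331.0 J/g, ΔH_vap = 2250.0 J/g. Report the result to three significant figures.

q1 (heat ice -28.6→0.0 °C): 42.8 × 2.12 × 28.6 = 2595 J
q2 (melt at 0 °C): 42.8 × 331.0 = 14167 J
q3 (heat water 0.0→100.0 °C): 42.8 × 4.14 × 100.0 = 17719 J
q4 (vaporize at 100 °C): 42.8 × 2250.0 = 96300 J
q5 (heat steam 100.0→131.2 °C): 42.8 × 2.04 × 31.2 = 2724 J
Total: 2595 + 14167 + 17719 + 96300 + 2724 = 133505 J = 134 kJ

q = 134 kJ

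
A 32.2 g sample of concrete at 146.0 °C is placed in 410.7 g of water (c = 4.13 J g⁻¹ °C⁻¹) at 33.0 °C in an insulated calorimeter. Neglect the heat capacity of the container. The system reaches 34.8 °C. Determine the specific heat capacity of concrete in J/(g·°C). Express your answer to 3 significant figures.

q_gained = (410.7 × 4.13) × (34.8 − 33.0) = 3053 J
q_lost = 32.2 × c × (146.0 − 34.8) = 3580.64 c
Set equal: c = 3053 / 3580.64 = 0.853 J/(g·°C)

c = 0.853 J/(g·°C)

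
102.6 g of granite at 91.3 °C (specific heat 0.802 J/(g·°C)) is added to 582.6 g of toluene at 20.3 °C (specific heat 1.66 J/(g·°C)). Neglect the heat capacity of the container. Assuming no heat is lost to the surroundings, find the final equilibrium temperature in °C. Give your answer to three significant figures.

T_f = 25.9 °C

Heat lost by granite = heat gained by toluene.
(102.6)(0.802)(91.3 − T) = (582.6)(1.66)(T − 20.3)
82.2852 (91.3 − T) = 967.116 (T − 20.3)
7512.6 − 82.2852 T = 967.116 T − 19632
27144.6 = 1049.4012 T
T = 25.87 °C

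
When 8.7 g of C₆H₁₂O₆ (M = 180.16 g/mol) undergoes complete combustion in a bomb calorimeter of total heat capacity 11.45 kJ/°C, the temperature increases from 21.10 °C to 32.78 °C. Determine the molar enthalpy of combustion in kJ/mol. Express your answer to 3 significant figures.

ΔH = -2770 kJ/mol

ΔT = 32.78 − 21.10 = 11.68 °C
q_cal = C_cal × ΔT = 11.45 × 11.68 = 133.736 kJ
n = 8.7 / 180.16 = 0.04829 mol
q_rxn = −q_cal = -133.736 kJ
ΔH = -133.736 / 0.04829 = -2769 kJ/mol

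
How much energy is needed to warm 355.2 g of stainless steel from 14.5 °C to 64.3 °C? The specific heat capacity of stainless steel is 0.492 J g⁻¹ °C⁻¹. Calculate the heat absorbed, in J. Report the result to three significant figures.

q = m c ΔT = 355.2 × 0.492 × (64.3 − 14.5)
q = 355.2 × 0.492 × 49.8 = 8703 J

q = 8700 J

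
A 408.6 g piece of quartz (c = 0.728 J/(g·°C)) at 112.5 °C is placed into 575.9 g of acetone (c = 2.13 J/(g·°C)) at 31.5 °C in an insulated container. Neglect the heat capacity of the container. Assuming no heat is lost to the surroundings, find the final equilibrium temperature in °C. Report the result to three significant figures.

T_f = 47.3 °C

Heat lost by quartz = heat gained by acetone.
(408.6)(0.728)(112.5 − T) = (575.9)(2.13)(T − 31.5)
297.4608 (112.5 − T) = 1226.667 (T − 31.5)
33464 − 297.4608 T = 1226.667 T − 38640
72104 = 1524.1278 T
T = 47.31 °C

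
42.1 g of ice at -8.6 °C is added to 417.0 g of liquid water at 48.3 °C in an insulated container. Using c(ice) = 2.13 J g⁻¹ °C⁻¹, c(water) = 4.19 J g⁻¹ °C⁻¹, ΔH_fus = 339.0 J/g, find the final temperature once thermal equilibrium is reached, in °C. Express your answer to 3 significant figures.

Heat to bring ice to 0 °C and melt it: q₁ = 42.1×2.13×8.6 + 42.1×339.0 = 15043 J
Heat the water can supply cooling to 0 °C: 417.0×4.19×48.3 = 84391.2 J > q₁, so all ice melts.
Energy balance: 417.0×4.19×(48.3 − T) = 15043 + 42.1×4.19×(T − 0)
1747.23(48.3 − T) = 15043 + 176.399 T
84391.2 − 15043 = 1923.629 T
T = 69348.2 / 1923.629 = 36.05 °C

T_f = 36.1 °C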